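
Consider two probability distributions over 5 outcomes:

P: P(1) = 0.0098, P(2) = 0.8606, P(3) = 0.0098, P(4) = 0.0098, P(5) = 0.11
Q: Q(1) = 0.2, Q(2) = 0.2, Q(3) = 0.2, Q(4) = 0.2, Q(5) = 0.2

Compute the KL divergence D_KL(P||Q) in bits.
1.5891 bits

D_KL(P||Q) = Σ P(x) log₂(P(x)/Q(x))

Computing term by term:
  P(1)·log₂(P(1)/Q(1)) = 0.0098·log₂(0.0098/0.2) = -0.04264
  P(2)·log₂(P(2)/Q(2)) = 0.8606·log₂(0.8606/0.2) = 1.81186
  P(3)·log₂(P(3)/Q(3)) = 0.0098·log₂(0.0098/0.2) = -0.04264
  P(4)·log₂(P(4)/Q(4)) = 0.0098·log₂(0.0098/0.2) = -0.04264
  P(5)·log₂(P(5)/Q(5)) = 0.11·log₂(0.11/0.2) = -0.09487

D_KL(P||Q) = -0.04264 + 1.81186 - 0.04264 - 0.04264 - 0.09487 = 1.58907 ≈ 1.5891 bits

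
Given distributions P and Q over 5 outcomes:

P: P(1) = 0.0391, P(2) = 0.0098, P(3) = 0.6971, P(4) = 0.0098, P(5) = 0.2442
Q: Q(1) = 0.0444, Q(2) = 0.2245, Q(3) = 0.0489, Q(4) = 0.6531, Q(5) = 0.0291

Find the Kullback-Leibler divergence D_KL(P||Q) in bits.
3.3109 bits

D_KL(P||Q) = Σ P(x) log₂(P(x)/Q(x))

Computing term by term:
  P(1)·log₂(P(1)/Q(1)) = 0.0391·log₂(0.0391/0.0444) = -0.00717
  P(2)·log₂(P(2)/Q(2)) = 0.0098·log₂(0.0098/0.2245) = -0.04427
  P(3)·log₂(P(3)/Q(3)) = 0.6971·log₂(0.6971/0.0489) = 2.67230
  P(4)·log₂(P(4)/Q(4)) = 0.0098·log₂(0.0098/0.6531) = -0.05937
  P(5)·log₂(P(5)/Q(5)) = 0.2442·log₂(0.2442/0.0291) = 0.74944

D_KL(P||Q) = -0.00717 - 0.04427 + 2.67230 - 0.05937 + 0.74944 = 3.31093 ≈ 3.3109 bits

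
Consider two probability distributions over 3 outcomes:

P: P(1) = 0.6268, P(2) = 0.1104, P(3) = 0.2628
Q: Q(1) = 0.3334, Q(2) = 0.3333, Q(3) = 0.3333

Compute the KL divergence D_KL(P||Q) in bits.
0.3048 bits

D_KL(P||Q) = Σ P(x) log₂(P(x)/Q(x))

Computing term by term:
  P(1)·log₂(P(1)/Q(1)) = 0.6268·log₂(0.6268/0.3334) = 0.57086
  P(2)·log₂(P(2)/Q(2)) = 0.1104·log₂(0.1104/0.3333) = -0.17599
  P(3)·log₂(P(3)/Q(3)) = 0.2628·log₂(0.2628/0.3333) = -0.09010

D_KL(P||Q) = 0.57086 - 0.17599 - 0.09010 = 0.30477 ≈ 0.3048 bits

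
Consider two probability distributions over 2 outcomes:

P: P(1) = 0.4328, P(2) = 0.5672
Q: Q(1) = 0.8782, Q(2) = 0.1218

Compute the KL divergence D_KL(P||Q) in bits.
0.8170 bits

D_KL(P||Q) = Σ P(x) log₂(P(x)/Q(x))

Computing term by term:
  P(1)·log₂(P(1)/Q(1)) = 0.4328·log₂(0.4328/0.8782) = -0.44182
  P(2)·log₂(P(2)/Q(2)) = 0.5672·log₂(0.5672/0.1218) = 1.25881

D_KL(P||Q) = -0.44182 + 1.25881 = 0.81699 ≈ 0.8170 bits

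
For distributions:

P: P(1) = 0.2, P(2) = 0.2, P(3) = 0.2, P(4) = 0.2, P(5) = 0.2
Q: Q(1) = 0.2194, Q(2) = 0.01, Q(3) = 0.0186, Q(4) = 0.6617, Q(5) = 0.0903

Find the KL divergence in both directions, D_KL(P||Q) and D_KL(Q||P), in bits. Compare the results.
D_KL(P||Q) = 1.4072 bits, D_KL(Q||P) = 0.9610 bits. D_KL(P||Q) is larger than D_KL(Q||P) by 0.4462 bits; the two directions differ.

D_KL(P||Q) = Σ P(x) log₂(P(x)/Q(x))

Computing term by term:
  P(1)·log₂(P(1)/Q(1)) = 0.2·log₂(0.2/0.2194) = -0.02671
  P(2)·log₂(P(2)/Q(2)) = 0.2·log₂(0.2/0.01) = 0.86439
  P(3)·log₂(P(3)/Q(3)) = 0.2·log₂(0.2/0.0186) = 0.68533
  P(4)·log₂(P(4)/Q(4)) = 0.2·log₂(0.2/0.6617) = -0.34524
  P(5)·log₂(P(5)/Q(5)) = 0.2·log₂(0.2/0.0903) = 0.22944

D_KL(P||Q) = -0.02671 + 0.86439 + 0.68533 - 0.34524 + 0.22944 = 1.40721 ≈ 1.4072 bits

D_KL(Q||P) = Σ Q(x) log₂(Q(x)/P(x))

Computing term by term:
  Q(1)·log₂(Q(1)/P(1)) = 0.2194·log₂(0.2194/0.2) = 0.02930
  Q(2)·log₂(Q(2)/P(2)) = 0.01·log₂(0.01/0.2) = -0.04322
  Q(3)·log₂(Q(3)/P(3)) = 0.0186·log₂(0.0186/0.2) = -0.06374
  Q(4)·log₂(Q(4)/P(4)) = 0.6617·log₂(0.6617/0.2) = 1.14221
  Q(5)·log₂(Q(5)/P(5)) = 0.0903·log₂(0.0903/0.2) = -0.10359

D_KL(Q||P) = 0.02930 - 0.04322 - 0.06374 + 1.14221 - 0.10359 = 0.96096 ≈ 0.9610 bits

These are NOT equal (difference: 0.4462 bits). KL divergence is asymmetric: D_KL(P||Q) ≠ D_KL(Q||P) in general.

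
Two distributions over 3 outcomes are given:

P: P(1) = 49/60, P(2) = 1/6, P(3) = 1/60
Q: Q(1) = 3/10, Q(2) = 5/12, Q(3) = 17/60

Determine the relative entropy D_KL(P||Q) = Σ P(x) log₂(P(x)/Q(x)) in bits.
0.8915 bits

D_KL(P||Q) = Σ P(x) log₂(P(x)/Q(x))

Computing term by term:
  P(1)·log₂(P(1)/Q(1)) = (49/60)·log₂((49/60)/(3/10)) = 1.17991
  P(2)·log₂(P(2)/Q(2)) = (1/6)·log₂((1/6)/(5/12)) = -0.22032
  P(3)·log₂(P(3)/Q(3)) = (1/60)·log₂((1/60)/(17/60)) = -0.06812

D_KL(P||Q) = 1.17991 - 0.22032 - 0.06812 = 0.89147 ≈ 0.8915 bits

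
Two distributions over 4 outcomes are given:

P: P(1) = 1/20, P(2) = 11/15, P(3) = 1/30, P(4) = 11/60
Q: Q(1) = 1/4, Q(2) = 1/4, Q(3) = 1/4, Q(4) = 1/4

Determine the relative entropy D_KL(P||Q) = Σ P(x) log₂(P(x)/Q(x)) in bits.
0.8435 bits

D_KL(P||Q) = Σ P(x) log₂(P(x)/Q(x))

Computing term by term:
  P(1)·log₂(P(1)/Q(1)) = (1/20)·log₂((1/20)/(1/4)) = -0.11610
  P(2)·log₂(P(2)/Q(2)) = (11/15)·log₂((11/15)/(1/4)) = 1.13853
  P(3)·log₂(P(3)/Q(3)) = (1/30)·log₂((1/30)/(1/4)) = -0.09690
  P(4)·log₂(P(4)/Q(4)) = (11/60)·log₂((11/60)/(1/4)) = -0.08203

D_KL(P||Q) = -0.11610 + 1.13853 - 0.09690 - 0.08203 = 0.84350 ≈ 0.8435 bits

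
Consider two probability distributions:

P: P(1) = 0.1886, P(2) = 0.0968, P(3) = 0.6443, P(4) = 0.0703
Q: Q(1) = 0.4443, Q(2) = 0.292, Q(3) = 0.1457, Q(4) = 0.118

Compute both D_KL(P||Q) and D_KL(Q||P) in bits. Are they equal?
D_KL(P||Q) = 0.9420 bits, D_KL(Q||P) = 0.7901 bits. No, they are not equal.

D_KL(P||Q) = Σ P(x) log₂(P(x)/Q(x))

Computing term by term:
  P(1)·log₂(P(1)/Q(1)) = 0.1886·log₂(0.1886/0.4443) = -0.23315
  P(2)·log₂(P(2)/Q(2)) = 0.0968·log₂(0.0968/0.292) = -0.15419
  P(3)·log₂(P(3)/Q(3)) = 0.6443·log₂(0.6443/0.1457) = 1.38185
  P(4)·log₂(P(4)/Q(4)) = 0.0703·log₂(0.0703/0.118) = -0.05253

D_KL(P||Q) = -0.23315 - 0.15419 + 1.38185 - 0.05253 = 0.94198 ≈ 0.9420 bits

D_KL(Q||P) = Σ Q(x) log₂(Q(x)/P(x))

Computing term by term:
  Q(1)·log₂(Q(1)/P(1)) = 0.4443·log₂(0.4443/0.1886) = 0.54925
  Q(2)·log₂(Q(2)/P(2)) = 0.292·log₂(0.292/0.0968) = 0.46512
  Q(3)·log₂(Q(3)/P(3)) = 0.1457·log₂(0.1457/0.6443) = -0.31249
  Q(4)·log₂(Q(4)/P(4)) = 0.118·log₂(0.118/0.0703) = 0.08817

D_KL(Q||P) = 0.54925 + 0.46512 - 0.31249 + 0.08817 = 0.79005 ≈ 0.7901 bits

These are NOT equal (difference: 0.1519 bits). KL divergence is asymmetric: D_KL(P||Q) ≠ D_KL(Q||P) in general.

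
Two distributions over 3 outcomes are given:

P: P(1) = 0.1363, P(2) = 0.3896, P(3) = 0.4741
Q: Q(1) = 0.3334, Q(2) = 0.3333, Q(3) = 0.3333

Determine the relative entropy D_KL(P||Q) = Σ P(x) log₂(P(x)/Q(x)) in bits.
0.1529 bits

D_KL(P||Q) = Σ P(x) log₂(P(x)/Q(x))

Computing term by term:
  P(1)·log₂(P(1)/Q(1)) = 0.1363·log₂(0.1363/0.3334) = -0.17589
  P(2)·log₂(P(2)/Q(2)) = 0.3896·log₂(0.3896/0.3333) = 0.08773
  P(3)·log₂(P(3)/Q(3)) = 0.4741·log₂(0.4741/0.3333) = 0.24102

D_KL(P||Q) = -0.17589 + 0.08773 + 0.24102 = 0.15286 ≈ 0.1529 bits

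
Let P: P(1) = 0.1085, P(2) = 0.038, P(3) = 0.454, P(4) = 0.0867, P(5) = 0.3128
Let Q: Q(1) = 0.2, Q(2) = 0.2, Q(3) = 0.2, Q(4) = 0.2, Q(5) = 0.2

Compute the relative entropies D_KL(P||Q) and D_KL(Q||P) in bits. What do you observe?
D_KL(P||Q) = 0.4474 bits, D_KL(Q||P) = 0.5312 bits. The two directions give different values (D_KL(Q||P) exceeds D_KL(P||Q) by 0.0838 bits): KL divergence is asymmetric.

D_KL(P||Q) = Σ P(x) log₂(P(x)/Q(x))

Computing term by term:
  P(1)·log₂(P(1)/Q(1)) = 0.1085·log₂(0.1085/0.2) = -0.09573
  P(2)·log₂(P(2)/Q(2)) = 0.038·log₂(0.038/0.2) = -0.09105
  P(3)·log₂(P(3)/Q(3)) = 0.454·log₂(0.454/0.2) = 0.53694
  P(4)·log₂(P(4)/Q(4)) = 0.0867·log₂(0.0867/0.2) = -0.10455
  P(5)·log₂(P(5)/Q(5)) = 0.3128·log₂(0.3128/0.2) = 0.20183

D_KL(P||Q) = -0.09573 - 0.09105 + 0.53694 - 0.10455 + 0.20183 = 0.44744 ≈ 0.4474 bits

D_KL(Q||P) = Σ Q(x) log₂(Q(x)/P(x))

Computing term by term:
  Q(1)·log₂(Q(1)/P(1)) = 0.2·log₂(0.2/0.1085) = 0.17646
  Q(2)·log₂(Q(2)/P(2)) = 0.2·log₂(0.2/0.038) = 0.47919
  Q(3)·log₂(Q(3)/P(3)) = 0.2·log₂(0.2/0.454) = -0.23654
  Q(4)·log₂(Q(4)/P(4)) = 0.2·log₂(0.2/0.0867) = 0.24118
  Q(5)·log₂(Q(5)/P(5)) = 0.2·log₂(0.2/0.3128) = -0.12905

D_KL(Q||P) = 0.17646 + 0.47919 - 0.23654 + 0.24118 - 0.12905 = 0.53124 ≈ 0.5312 bits

These are NOT equal (difference: 0.0838 bits). KL divergence is asymmetric: D_KL(P||Q) ≠ D_KL(Q||P) in general.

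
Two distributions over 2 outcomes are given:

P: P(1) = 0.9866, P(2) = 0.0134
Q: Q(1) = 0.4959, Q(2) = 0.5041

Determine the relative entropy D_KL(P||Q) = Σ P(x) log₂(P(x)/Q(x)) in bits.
0.9090 bits

D_KL(P||Q) = Σ P(x) log₂(P(x)/Q(x))

Computing term by term:
  P(1)·log₂(P(1)/Q(1)) = 0.9866·log₂(0.9866/0.4959) = 0.97912
  P(2)·log₂(P(2)/Q(2)) = 0.0134·log₂(0.0134/0.5041) = -0.07013

D_KL(P||Q) = 0.97912 - 0.07013 = 0.90899 ≈ 0.9090 bits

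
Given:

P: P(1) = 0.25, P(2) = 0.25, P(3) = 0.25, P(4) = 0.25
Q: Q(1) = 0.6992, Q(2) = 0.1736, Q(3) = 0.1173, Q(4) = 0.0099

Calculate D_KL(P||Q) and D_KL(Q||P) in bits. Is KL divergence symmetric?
D_KL(P||Q) = 1.1981 bits, D_KL(Q||P) = 0.7719 bits. No, KL divergence is not symmetric.

D_KL(P||Q) = Σ P(x) log₂(P(x)/Q(x))

Computing term by term:
  P(1)·log₂(P(1)/Q(1)) = 0.25·log₂(0.25/0.6992) = -0.37094
  P(2)·log₂(P(2)/Q(2)) = 0.25·log₂(0.25/0.1736) = 0.13154
  P(3)·log₂(P(3)/Q(3)) = 0.25·log₂(0.25/0.1173) = 0.27293
  P(4)·log₂(P(4)/Q(4)) = 0.25·log₂(0.25/0.0099) = 1.16459

D_KL(P||Q) = -0.37094 + 0.13154 + 0.27293 + 1.16459 = 1.19812 ≈ 1.1981 bits

D_KL(Q||P) = Σ Q(x) log₂(Q(x)/P(x))

Computing term by term:
  Q(1)·log₂(Q(1)/P(1)) = 0.6992·log₂(0.6992/0.25) = 1.03746
  Q(2)·log₂(Q(2)/P(2)) = 0.1736·log₂(0.1736/0.25) = -0.09134
  Q(3)·log₂(Q(3)/P(3)) = 0.1173·log₂(0.1173/0.25) = -0.12806
  Q(4)·log₂(Q(4)/P(4)) = 0.0099·log₂(0.0099/0.25) = -0.04612

D_KL(Q||P) = 1.03746 - 0.09134 - 0.12806 - 0.04612 = 0.77194 ≈ 0.7719 bits

These are NOT equal (difference: 0.4262 bits). KL divergence is asymmetric: D_KL(P||Q) ≠ D_KL(Q||P) in general.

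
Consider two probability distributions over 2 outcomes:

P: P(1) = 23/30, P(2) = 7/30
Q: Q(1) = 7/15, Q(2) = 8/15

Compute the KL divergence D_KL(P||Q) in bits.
0.2708 bits

D_KL(P||Q) = Σ P(x) log₂(P(x)/Q(x))

Computing term by term:
  P(1)·log₂(P(1)/Q(1)) = (23/30)·log₂((23/30)/(7/15)) = 0.54909
  P(2)·log₂(P(2)/Q(2)) = (7/30)·log₂((7/30)/(8/15)) = -0.27828

D_KL(P||Q) = 0.54909 - 0.27828 = 0.27081 ≈ 0.2708 bits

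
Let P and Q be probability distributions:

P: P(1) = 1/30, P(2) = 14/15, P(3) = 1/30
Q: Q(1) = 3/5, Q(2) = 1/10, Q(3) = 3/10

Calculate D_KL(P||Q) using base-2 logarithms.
2.7629 bits

D_KL(P||Q) = Σ P(x) log₂(P(x)/Q(x))

Computing term by term:
  P(1)·log₂(P(1)/Q(1)) = (1/30)·log₂((1/30)/(3/5)) = -0.13900
  P(2)·log₂(P(2)/Q(2)) = (14/15)·log₂((14/15)/(1/10)) = 3.00757
  P(3)·log₂(P(3)/Q(3)) = (1/30)·log₂((1/30)/(3/10)) = -0.10566

D_KL(P||Q) = -0.13900 + 3.00757 - 0.10566 = 2.76291 ≈ 2.7629 bits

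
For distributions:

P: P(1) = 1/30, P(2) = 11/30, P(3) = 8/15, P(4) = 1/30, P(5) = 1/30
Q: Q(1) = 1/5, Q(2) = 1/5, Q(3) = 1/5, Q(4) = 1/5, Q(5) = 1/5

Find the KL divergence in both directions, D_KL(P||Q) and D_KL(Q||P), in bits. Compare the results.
D_KL(P||Q) = 0.8168 bits, D_KL(Q||P) = 1.0931 bits. D_KL(Q||P) is larger than D_KL(P||Q) by 0.2763 bits; the two directions differ.

D_KL(P||Q) = Σ P(x) log₂(P(x)/Q(x))

Computing term by term:
  P(1)·log₂(P(1)/Q(1)) = (1/30)·log₂((1/30)/(1/5)) = -0.08617
  P(2)·log₂(P(2)/Q(2)) = (11/30)·log₂((11/30)/(1/5)) = 0.32064
  P(3)·log₂(P(3)/Q(3)) = (8/15)·log₂((8/15)/(1/5)) = 0.75469
  P(4)·log₂(P(4)/Q(4)) = (1/30)·log₂((1/30)/(1/5)) = -0.08617
  P(5)·log₂(P(5)/Q(5)) = (1/30)·log₂((1/30)/(1/5)) = -0.08617

D_KL(P||Q) = -0.08617 + 0.32064 + 0.75469 - 0.08617 - 0.08617 = 0.81682 ≈ 0.8168 bits

D_KL(Q||P) = Σ Q(x) log₂(Q(x)/P(x))

Computing term by term:
  Q(1)·log₂(Q(1)/P(1)) = (1/5)·log₂((1/5)/(1/30)) = 0.51699
  Q(2)·log₂(Q(2)/P(2)) = (1/5)·log₂((1/5)/(11/30)) = -0.17489
  Q(3)·log₂(Q(3)/P(3)) = (1/5)·log₂((1/5)/(8/15)) = -0.28301
  Q(4)·log₂(Q(4)/P(4)) = (1/5)·log₂((1/5)/(1/30)) = 0.51699
  Q(5)·log₂(Q(5)/P(5)) = (1/5)·log₂((1/5)/(1/30)) = 0.51699

D_KL(Q||P) = 0.51699 - 0.17489 - 0.28301 + 0.51699 + 0.51699 = 1.09307 ≈ 1.0931 bits

These are NOT equal (difference: 0.2763 bits). KL divergence is asymmetric: D_KL(P||Q) ≠ D_KL(Q||P) in general.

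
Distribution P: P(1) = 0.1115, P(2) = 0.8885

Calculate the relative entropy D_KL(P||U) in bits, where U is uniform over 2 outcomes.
0.4956 bits

U(i) = 1/2 for all i

D_KL(P||U) = Σ P(x) log₂(P(x) / (1/2))
           = Σ P(x) log₂(P(x)) + log₂(2)
           = log₂(2) - H(P)

H(P) = -Σ P(x) log₂(P(x)):
  -P(1)·log₂(P(1)) = -(0.1115)·log₂(0.1115) = 0.35288
  -P(2)·log₂(P(2)) = -(0.8885)·log₂(0.8885) = 0.15154
H(P) = 0.35288 + 0.15154 = 0.50442 bits

log₂(2) = 1.00000 bits

D_KL(P||U) = 1.00000 - 0.50442 = 0.49558 ≈ 0.4956 bits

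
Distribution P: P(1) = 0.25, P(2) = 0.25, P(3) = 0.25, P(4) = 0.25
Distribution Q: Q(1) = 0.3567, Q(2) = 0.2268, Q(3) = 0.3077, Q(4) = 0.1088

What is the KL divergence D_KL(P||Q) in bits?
0.1321 bits

D_KL(P||Q) = Σ P(x) log₂(P(x)/Q(x))

Computing term by term:
  P(1)·log₂(P(1)/Q(1)) = 0.25·log₂(0.25/0.3567) = -0.12820
  P(2)·log₂(P(2)/Q(2)) = 0.25·log₂(0.25/0.2268) = 0.03513
  P(3)·log₂(P(3)/Q(3)) = 0.25·log₂(0.25/0.3077) = -0.07490
  P(4)·log₂(P(4)/Q(4)) = 0.25·log₂(0.25/0.1088) = 0.30006

D_KL(P||Q) = -0.12820 + 0.03513 - 0.07490 + 0.30006 = 0.13209 ≈ 0.1321 bits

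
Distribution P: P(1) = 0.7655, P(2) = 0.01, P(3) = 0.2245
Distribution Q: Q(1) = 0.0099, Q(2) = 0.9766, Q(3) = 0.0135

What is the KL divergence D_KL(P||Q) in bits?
5.6463 bits

D_KL(P||Q) = Σ P(x) log₂(P(x)/Q(x))

Computing term by term:
  P(1)·log₂(P(1)/Q(1)) = 0.7655·log₂(0.7655/0.0099) = 4.80185
  P(2)·log₂(P(2)/Q(2)) = 0.01·log₂(0.01/0.9766) = -0.06610
  P(3)·log₂(P(3)/Q(3)) = 0.2245·log₂(0.2245/0.0135) = 0.91050

D_KL(P||Q) = 4.80185 - 0.06610 + 0.91050 = 5.64625 ≈ 5.6463 bits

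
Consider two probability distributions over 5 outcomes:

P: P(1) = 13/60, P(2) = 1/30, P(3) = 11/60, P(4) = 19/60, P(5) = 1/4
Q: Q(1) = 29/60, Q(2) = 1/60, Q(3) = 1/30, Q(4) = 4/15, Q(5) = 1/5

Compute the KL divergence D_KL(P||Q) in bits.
0.3924 bits

D_KL(P||Q) = Σ P(x) log₂(P(x)/Q(x))

Computing term by term:
  P(1)·log₂(P(1)/Q(1)) = (13/60)·log₂((13/60)/(29/60)) = -0.25080
  P(2)·log₂(P(2)/Q(2)) = (1/30)·log₂((1/30)/(1/60)) = 0.03333
  P(3)·log₂(P(3)/Q(3)) = (11/60)·log₂((11/60)/(1/30)) = 0.45090
  P(4)·log₂(P(4)/Q(4)) = (19/60)·log₂((19/60)/(4/15)) = 0.07851
  P(5)·log₂(P(5)/Q(5)) = (1/4)·log₂((1/4)/(1/5)) = 0.08048

D_KL(P||Q) = -0.25080 + 0.03333 + 0.45090 + 0.07851 + 0.08048 = 0.39242 ≈ 0.3924 bits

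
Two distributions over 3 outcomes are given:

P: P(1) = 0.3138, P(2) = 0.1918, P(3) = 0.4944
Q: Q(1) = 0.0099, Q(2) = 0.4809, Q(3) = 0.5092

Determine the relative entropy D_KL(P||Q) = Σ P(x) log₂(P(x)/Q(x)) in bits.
1.2893 bits

D_KL(P||Q) = Σ P(x) log₂(P(x)/Q(x))

Computing term by term:
  P(1)·log₂(P(1)/Q(1)) = 0.3138·log₂(0.3138/0.0099) = 1.56469
  P(2)·log₂(P(2)/Q(2)) = 0.1918·log₂(0.1918/0.4809) = -0.25435
  P(3)·log₂(P(3)/Q(3)) = 0.4944·log₂(0.4944/0.5092) = -0.02104

D_KL(P||Q) = 1.56469 - 0.25435 - 0.02104 = 1.28930 ≈ 1.2893 bits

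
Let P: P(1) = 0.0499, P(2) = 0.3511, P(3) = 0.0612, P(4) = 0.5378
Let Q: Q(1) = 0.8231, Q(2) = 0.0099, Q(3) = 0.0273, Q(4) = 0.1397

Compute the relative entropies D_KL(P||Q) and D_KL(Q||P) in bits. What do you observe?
D_KL(P||Q) = 2.7229 bits, D_KL(Q||P) = 2.9741 bits. The two directions give different values (D_KL(Q||P) exceeds D_KL(P||Q) by 0.2512 bits): KL divergence is asymmetric.

D_KL(P||Q) = Σ P(x) log₂(P(x)/Q(x))

Computing term by term:
  P(1)·log₂(P(1)/Q(1)) = 0.0499·log₂(0.0499/0.8231) = -0.20179
  P(2)·log₂(P(2)/Q(2)) = 0.3511·log₂(0.3511/0.0099) = 1.80757
  P(3)·log₂(P(3)/Q(3)) = 0.0612·log₂(0.0612/0.0273) = 0.07128
  P(4)·log₂(P(4)/Q(4)) = 0.5378·log₂(0.5378/0.1397) = 1.04588

D_KL(P||Q) = -0.20179 + 1.80757 + 0.07128 + 1.04588 = 2.72294 ≈ 2.7229 bits

D_KL(Q||P) = Σ Q(x) log₂(Q(x)/P(x))

Computing term by term:
  Q(1)·log₂(Q(1)/P(1)) = 0.8231·log₂(0.8231/0.0499) = 3.32858
  Q(2)·log₂(Q(2)/P(2)) = 0.0099·log₂(0.0099/0.3511) = -0.05097
  Q(3)·log₂(Q(3)/P(3)) = 0.0273·log₂(0.0273/0.0612) = -0.03179
  Q(4)·log₂(Q(4)/P(4)) = 0.1397·log₂(0.1397/0.5378) = -0.27168

D_KL(Q||P) = 3.32858 - 0.05097 - 0.03179 - 0.27168 = 2.97414 ≈ 2.9741 bits

These are NOT equal (difference: 0.2512 bits). KL divergence is asymmetric: D_KL(P||Q) ≠ D_KL(Q||P) in general.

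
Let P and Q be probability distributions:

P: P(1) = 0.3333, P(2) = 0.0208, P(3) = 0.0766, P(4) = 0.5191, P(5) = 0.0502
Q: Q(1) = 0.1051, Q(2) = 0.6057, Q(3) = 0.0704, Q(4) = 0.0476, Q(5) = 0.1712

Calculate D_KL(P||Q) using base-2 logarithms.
2.1636 bits

D_KL(P||Q) = Σ P(x) log₂(P(x)/Q(x))

Computing term by term:
  P(1)·log₂(P(1)/Q(1)) = 0.3333·log₂(0.3333/0.1051) = 0.55496
  P(2)·log₂(P(2)/Q(2)) = 0.0208·log₂(0.0208/0.6057) = -0.10117
  P(3)·log₂(P(3)/Q(3)) = 0.0766·log₂(0.0766/0.0704) = 0.00933
  P(4)·log₂(P(4)/Q(4)) = 0.5191·log₂(0.5191/0.0476) = 1.78933
  P(5)·log₂(P(5)/Q(5)) = 0.0502·log₂(0.0502/0.1712) = -0.08885

D_KL(P||Q) = 0.55496 - 0.10117 + 0.00933 + 1.78933 - 0.08885 = 2.16360 ≈ 2.1636 bits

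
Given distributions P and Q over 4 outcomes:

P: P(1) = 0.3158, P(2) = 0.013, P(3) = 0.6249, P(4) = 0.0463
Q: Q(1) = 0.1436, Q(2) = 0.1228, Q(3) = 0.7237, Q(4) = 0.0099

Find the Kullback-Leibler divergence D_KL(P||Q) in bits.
0.2876 bits

D_KL(P||Q) = Σ P(x) log₂(P(x)/Q(x))

Computing term by term:
  P(1)·log₂(P(1)/Q(1)) = 0.3158·log₂(0.3158/0.1436) = 0.35905
  P(2)·log₂(P(2)/Q(2)) = 0.013·log₂(0.013/0.1228) = -0.04212
  P(3)·log₂(P(3)/Q(3)) = 0.6249·log₂(0.6249/0.7237) = -0.13233
  P(4)·log₂(P(4)/Q(4)) = 0.0463·log₂(0.0463/0.0099) = 0.10304

D_KL(P||Q) = 0.35905 - 0.04212 - 0.13233 + 0.10304 = 0.28764 ≈ 0.2876 bits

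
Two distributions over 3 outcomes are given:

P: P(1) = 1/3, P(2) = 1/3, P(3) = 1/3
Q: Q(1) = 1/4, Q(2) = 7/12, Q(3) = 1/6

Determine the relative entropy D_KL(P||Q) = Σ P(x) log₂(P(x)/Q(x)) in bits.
0.2026 bits

D_KL(P||Q) = Σ P(x) log₂(P(x)/Q(x))

Computing term by term:
  P(1)·log₂(P(1)/Q(1)) = (1/3)·log₂((1/3)/(1/4)) = 0.13835
  P(2)·log₂(P(2)/Q(2)) = (1/3)·log₂((1/3)/(7/12)) = -0.26912
  P(3)·log₂(P(3)/Q(3)) = (1/3)·log₂((1/3)/(1/6)) = 0.33333

D_KL(P||Q) = 0.13835 - 0.26912 + 0.33333 = 0.20256 ≈ 0.2026 bits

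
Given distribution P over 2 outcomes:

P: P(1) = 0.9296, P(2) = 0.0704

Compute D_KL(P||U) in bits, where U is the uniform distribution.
0.6326 bits

U(i) = 1/2 for all i

D_KL(P||U) = Σ P(x) log₂(P(x) / (1/2))
           = Σ P(x) log₂(P(x)) + log₂(2)
           = log₂(2) - H(P)

H(P) = -Σ P(x) log₂(P(x)):
  -P(1)·log₂(P(1)) = -(0.9296)·log₂(0.9296) = 0.09790
  -P(2)·log₂(P(2)) = -(0.0704)·log₂(0.0704) = 0.26951
H(P) = 0.09790 + 0.26951 = 0.36741 bits

log₂(2) = 1.00000 bits

D_KL(P||U) = 1.00000 - 0.36741 = 0.63259 ≈ 0.6326 bits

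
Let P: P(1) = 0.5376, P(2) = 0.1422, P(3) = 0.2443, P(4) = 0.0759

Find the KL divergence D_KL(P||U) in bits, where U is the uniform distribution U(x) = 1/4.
0.3394 bits

U(i) = 1/4 for all i

D_KL(P||U) = Σ P(x) log₂(P(x) / (1/4))
           = Σ P(x) log₂(P(x)) + log₂(4)
           = log₂(4) - H(P)

H(P) = -Σ P(x) log₂(P(x)):
  -P(1)·log₂(P(1)) = -(0.5376)·log₂(0.5376) = 0.48136
  -P(2)·log₂(P(2)) = -(0.1422)·log₂(0.1422) = 0.40015
  -P(3)·log₂(P(3)) = -(0.2443)·log₂(0.2443) = 0.49673
  -P(4)·log₂(P(4)) = -(0.0759)·log₂(0.0759) = 0.28233
H(P) = 0.48136 + 0.40015 + 0.49673 + 0.28233 = 1.66057 bits

log₂(4) = 2.00000 bits

D_KL(P||U) = 2.00000 - 1.66057 = 0.33943 ≈ 0.3394 bits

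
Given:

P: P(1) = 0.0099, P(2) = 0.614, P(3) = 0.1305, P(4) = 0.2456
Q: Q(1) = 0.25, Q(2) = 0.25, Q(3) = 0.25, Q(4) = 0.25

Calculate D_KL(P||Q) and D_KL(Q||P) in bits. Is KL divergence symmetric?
D_KL(P||Q) = 0.6211 bits, D_KL(Q||P) = 1.0814 bits. No, KL divergence is not symmetric.

D_KL(P||Q) = Σ P(x) log₂(P(x)/Q(x))

Computing term by term:
  P(1)·log₂(P(1)/Q(1)) = 0.0099·log₂(0.0099/0.25) = -0.04612
  P(2)·log₂(P(2)/Q(2)) = 0.614·log₂(0.614/0.25) = 0.79593
  P(3)·log₂(P(3)/Q(3)) = 0.1305·log₂(0.1305/0.25) = -0.12239
  P(4)·log₂(P(4)/Q(4)) = 0.2456·log₂(0.2456/0.25) = -0.00629

D_KL(P||Q) = -0.04612 + 0.79593 - 0.12239 - 0.00629 = 0.62113 ≈ 0.6211 bits

D_KL(Q||P) = Σ Q(x) log₂(Q(x)/P(x))

Computing term by term:
  Q(1)·log₂(Q(1)/P(1)) = 0.25·log₂(0.25/0.0099) = 1.16459
  Q(2)·log₂(Q(2)/P(2)) = 0.25·log₂(0.25/0.614) = -0.32408
  Q(3)·log₂(Q(3)/P(3)) = 0.25·log₂(0.25/0.1305) = 0.23447
  Q(4)·log₂(Q(4)/P(4)) = 0.25·log₂(0.25/0.2456) = 0.00640

D_KL(Q||P) = 1.16459 - 0.32408 + 0.23447 + 0.00640 = 1.08138 ≈ 1.0814 bits

These are NOT equal (difference: 0.4603 bits). KL divergence is asymmetric: D_KL(P||Q) ≠ D_KL(Q||P) in general.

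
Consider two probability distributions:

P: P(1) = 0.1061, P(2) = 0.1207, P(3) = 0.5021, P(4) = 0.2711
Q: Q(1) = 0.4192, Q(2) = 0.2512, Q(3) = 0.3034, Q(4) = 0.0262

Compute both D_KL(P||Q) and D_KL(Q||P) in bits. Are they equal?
D_KL(P||Q) = 0.9409 bits, D_KL(Q||P) = 0.7877 bits. No, they are not equal.

D_KL(P||Q) = Σ P(x) log₂(P(x)/Q(x))

Computing term by term:
  P(1)·log₂(P(1)/Q(1)) = 0.1061·log₂(0.1061/0.4192) = -0.21031
  P(2)·log₂(P(2)/Q(2)) = 0.1207·log₂(0.1207/0.2512) = -0.12763
  P(3)·log₂(P(3)/Q(3)) = 0.5021·log₂(0.5021/0.3034) = 0.36490
  P(4)·log₂(P(4)/Q(4)) = 0.2711·log₂(0.2711/0.0262) = 0.91393

D_KL(P||Q) = -0.21031 - 0.12763 + 0.36490 + 0.91393 = 0.94089 ≈ 0.9409 bits

D_KL(Q||P) = Σ Q(x) log₂(Q(x)/P(x))

Computing term by term:
  Q(1)·log₂(Q(1)/P(1)) = 0.4192·log₂(0.4192/0.1061) = 0.83094
  Q(2)·log₂(Q(2)/P(2)) = 0.2512·log₂(0.2512/0.1207) = 0.26562
  Q(3)·log₂(Q(3)/P(3)) = 0.3034·log₂(0.3034/0.5021) = -0.22050
  Q(4)·log₂(Q(4)/P(4)) = 0.0262·log₂(0.0262/0.2711) = -0.08833

D_KL(Q||P) = 0.83094 + 0.26562 - 0.22050 - 0.08833 = 0.78773 ≈ 0.7877 bits

These are NOT equal (difference: 0.1532 bits). KL divergence is asymmetric: D_KL(P||Q) ≠ D_KL(Q||P) in general.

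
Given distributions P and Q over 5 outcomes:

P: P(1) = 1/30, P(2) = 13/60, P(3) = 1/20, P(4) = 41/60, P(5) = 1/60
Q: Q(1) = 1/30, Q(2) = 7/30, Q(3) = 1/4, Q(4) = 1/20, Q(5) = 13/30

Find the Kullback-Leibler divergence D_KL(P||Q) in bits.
2.3603 bits

D_KL(P||Q) = Σ P(x) log₂(P(x)/Q(x))

Computing term by term:
  P(1)·log₂(P(1)/Q(1)) = (1/30)·log₂((1/30)/(1/30)) = 0.00000
  P(2)·log₂(P(2)/Q(2)) = (13/60)·log₂((13/60)/(7/30)) = -0.02316
  P(3)·log₂(P(3)/Q(3)) = (1/20)·log₂((1/20)/(1/4)) = -0.11610
  P(4)·log₂(P(4)/Q(4)) = (41/60)·log₂((41/60)/(1/20)) = 2.57794
  P(5)·log₂(P(5)/Q(5)) = (1/60)·log₂((1/60)/(13/30)) = -0.07834

D_KL(P||Q) = 0.00000 - 0.02316 - 0.11610 + 2.57794 - 0.07834 = 2.36034 ≈ 2.3603 bits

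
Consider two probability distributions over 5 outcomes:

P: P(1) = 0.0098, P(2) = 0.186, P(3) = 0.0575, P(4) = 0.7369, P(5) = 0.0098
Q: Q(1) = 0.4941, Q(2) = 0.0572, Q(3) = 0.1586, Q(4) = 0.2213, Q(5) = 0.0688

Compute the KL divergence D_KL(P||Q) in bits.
1.4281 bits

D_KL(P||Q) = Σ P(x) log₂(P(x)/Q(x))

Computing term by term:
  P(1)·log₂(P(1)/Q(1)) = 0.0098·log₂(0.0098/0.4941) = -0.05543
  P(2)·log₂(P(2)/Q(2)) = 0.186·log₂(0.186/0.0572) = 0.31643
  P(3)·log₂(P(3)/Q(3)) = 0.0575·log₂(0.0575/0.1586) = -0.08417
  P(4)·log₂(P(4)/Q(4)) = 0.7369·log₂(0.7369/0.2213) = 1.27886
  P(5)·log₂(P(5)/Q(5)) = 0.0098·log₂(0.0098/0.0688) = -0.02755

D_KL(P||Q) = -0.05543 + 0.31643 - 0.08417 + 1.27886 - 0.02755 = 1.42814 ≈ 1.4281 bits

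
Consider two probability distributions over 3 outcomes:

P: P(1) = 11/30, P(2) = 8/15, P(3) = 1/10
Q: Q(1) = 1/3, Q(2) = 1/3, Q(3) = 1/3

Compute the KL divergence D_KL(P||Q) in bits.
0.2384 bits

D_KL(P||Q) = Σ P(x) log₂(P(x)/Q(x))

Computing term by term:
  P(1)·log₂(P(1)/Q(1)) = (11/30)·log₂((11/30)/(1/3)) = 0.05042
  P(2)·log₂(P(2)/Q(2)) = (8/15)·log₂((8/15)/(1/3)) = 0.36164
  P(3)·log₂(P(3)/Q(3)) = (1/10)·log₂((1/10)/(1/3)) = -0.17370

D_KL(P||Q) = 0.05042 + 0.36164 - 0.17370 = 0.23836 ≈ 0.2384 bits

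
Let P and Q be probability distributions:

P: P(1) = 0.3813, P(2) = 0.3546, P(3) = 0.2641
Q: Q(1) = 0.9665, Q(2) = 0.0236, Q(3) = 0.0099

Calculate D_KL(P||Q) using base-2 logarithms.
2.1258 bits

D_KL(P||Q) = Σ P(x) log₂(P(x)/Q(x))

Computing term by term:
  P(1)·log₂(P(1)/Q(1)) = 0.3813·log₂(0.3813/0.9665) = -0.51164
  P(2)·log₂(P(2)/Q(2)) = 0.3546·log₂(0.3546/0.0236) = 1.38625
  P(3)·log₂(P(3)/Q(3)) = 0.2641·log₂(0.2641/0.0099) = 1.25118

D_KL(P||Q) = -0.51164 + 1.38625 + 1.25118 = 2.12579 ≈ 2.1258 bits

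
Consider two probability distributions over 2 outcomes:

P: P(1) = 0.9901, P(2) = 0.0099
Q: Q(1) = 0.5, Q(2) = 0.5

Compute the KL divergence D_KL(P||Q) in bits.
0.9199 bits

D_KL(P||Q) = Σ P(x) log₂(P(x)/Q(x))

Computing term by term:
  P(1)·log₂(P(1)/Q(1)) = 0.9901·log₂(0.9901/0.5) = 0.97589
  P(2)·log₂(P(2)/Q(2)) = 0.0099·log₂(0.0099/0.5) = -0.05602

D_KL(P||Q) = 0.97589 - 0.05602 = 0.91987 ≈ 0.9199 bits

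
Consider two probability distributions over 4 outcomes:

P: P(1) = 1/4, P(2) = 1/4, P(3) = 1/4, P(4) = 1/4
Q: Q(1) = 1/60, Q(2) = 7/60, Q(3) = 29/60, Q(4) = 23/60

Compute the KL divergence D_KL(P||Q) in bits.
0.8597 bits

D_KL(P||Q) = Σ P(x) log₂(P(x)/Q(x))

Computing term by term:
  P(1)·log₂(P(1)/Q(1)) = (1/4)·log₂((1/4)/(1/60)) = 0.97672
  P(2)·log₂(P(2)/Q(2)) = (1/4)·log₂((1/4)/(7/60)) = 0.27488
  P(3)·log₂(P(3)/Q(3)) = (1/4)·log₂((1/4)/(29/60)) = -0.23777
  P(4)·log₂(P(4)/Q(4)) = (1/4)·log₂((1/4)/(23/60)) = -0.15417

D_KL(P||Q) = 0.97672 + 0.27488 - 0.23777 - 0.15417 = 0.85966 ≈ 0.8597 bits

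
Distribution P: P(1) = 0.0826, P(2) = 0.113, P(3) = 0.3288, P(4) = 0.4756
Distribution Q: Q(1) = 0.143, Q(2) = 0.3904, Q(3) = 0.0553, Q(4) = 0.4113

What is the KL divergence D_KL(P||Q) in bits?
0.6778 bits

D_KL(P||Q) = Σ P(x) log₂(P(x)/Q(x))

Computing term by term:
  P(1)·log₂(P(1)/Q(1)) = 0.0826·log₂(0.0826/0.143) = -0.06540
  P(2)·log₂(P(2)/Q(2)) = 0.113·log₂(0.113/0.3904) = -0.20212
  P(3)·log₂(P(3)/Q(3)) = 0.3288·log₂(0.3288/0.0553) = 0.84563
  P(4)·log₂(P(4)/Q(4)) = 0.4756·log₂(0.4756/0.4113) = 0.09967

D_KL(P||Q) = -0.06540 - 0.20212 + 0.84563 + 0.09967 = 0.67778 ≈ 0.6778 bits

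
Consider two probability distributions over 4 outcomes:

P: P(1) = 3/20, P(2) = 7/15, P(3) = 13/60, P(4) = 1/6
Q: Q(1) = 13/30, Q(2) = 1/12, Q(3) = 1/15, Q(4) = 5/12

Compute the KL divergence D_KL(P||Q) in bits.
1.0784 bits

D_KL(P||Q) = Σ P(x) log₂(P(x)/Q(x))

Computing term by term:
  P(1)·log₂(P(1)/Q(1)) = (3/20)·log₂((3/20)/(13/30)) = -0.22958
  P(2)·log₂(P(2)/Q(2)) = (7/15)·log₂((7/15)/(1/12)) = 1.15987
  P(3)·log₂(P(3)/Q(3)) = (13/60)·log₂((13/60)/(1/15)) = 0.36843
  P(4)·log₂(P(4)/Q(4)) = (1/6)·log₂((1/6)/(5/12)) = -0.22032

D_KL(P||Q) = -0.22958 + 1.15987 + 0.36843 - 0.22032 = 1.07840 ≈ 1.0784 bits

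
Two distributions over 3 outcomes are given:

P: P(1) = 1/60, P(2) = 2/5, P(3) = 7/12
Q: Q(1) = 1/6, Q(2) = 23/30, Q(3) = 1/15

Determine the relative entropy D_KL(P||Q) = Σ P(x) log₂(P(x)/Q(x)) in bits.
1.3946 bits

D_KL(P||Q) = Σ P(x) log₂(P(x)/Q(x))

Computing term by term:
  P(1)·log₂(P(1)/Q(1)) = (1/60)·log₂((1/60)/(1/6)) = -0.05537
  P(2)·log₂(P(2)/Q(2)) = (2/5)·log₂((2/5)/(23/30)) = -0.37544
  P(3)·log₂(P(3)/Q(3)) = (7/12)·log₂((7/12)/(1/15)) = 1.82542

D_KL(P||Q) = -0.05537 - 0.37544 + 1.82542 = 1.39461 ≈ 1.3946 bits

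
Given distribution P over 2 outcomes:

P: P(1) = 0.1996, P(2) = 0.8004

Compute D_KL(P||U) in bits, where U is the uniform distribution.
0.2789 bits

U(i) = 1/2 for all i

D_KL(P||U) = Σ P(x) log₂(P(x) / (1/2))
           = Σ P(x) log₂(P(x)) + log₂(2)
           = log₂(2) - H(P)

H(P) = -Σ P(x) log₂(P(x)):
  -P(1)·log₂(P(1)) = -(0.1996)·log₂(0.1996) = 0.46403
  -P(2)·log₂(P(2)) = -(0.8004)·log₂(0.8004) = 0.25709
H(P) = 0.46403 + 0.25709 = 0.72112 bits

log₂(2) = 1.00000 bits

D_KL(P||U) = 1.00000 - 0.72112 = 0.27888 ≈ 0.2789 bits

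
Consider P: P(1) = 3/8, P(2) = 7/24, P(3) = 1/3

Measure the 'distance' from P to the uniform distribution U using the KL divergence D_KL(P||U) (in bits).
0.0075 bits

U(i) = 1/3 for all i

D_KL(P||U) = Σ P(x) log₂(P(x) / (1/3))
           = Σ P(x) log₂(P(x)) + log₂(3)
           = log₂(3) - H(P)

H(P) = -Σ P(x) log₂(P(x)):
  -P(1)·log₂(P(1)) = -(3/8)·log₂(3/8) = 0.53064
  -P(2)·log₂(P(2)) = -(7/24)·log₂(7/24) = 0.51847
  -P(3)·log₂(P(3)) = -(1/3)·log₂(1/3) = 0.52832
H(P) = 0.53064 + 0.51847 + 0.52832 = 1.57743 bits

log₂(3) = 1.58496 bits

D_KL(P||U) = 1.58496 - 1.57743 = 0.00753 ≈ 0.0075 bits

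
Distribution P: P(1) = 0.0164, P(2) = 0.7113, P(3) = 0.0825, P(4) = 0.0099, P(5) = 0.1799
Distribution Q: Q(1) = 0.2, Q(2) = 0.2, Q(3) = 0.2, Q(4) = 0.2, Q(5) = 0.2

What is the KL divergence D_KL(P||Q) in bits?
1.0670 bits

D_KL(P||Q) = Σ P(x) log₂(P(x)/Q(x))

Computing term by term:
  P(1)·log₂(P(1)/Q(1)) = 0.0164·log₂(0.0164/0.2) = -0.05918
  P(2)·log₂(P(2)/Q(2)) = 0.7113·log₂(0.7113/0.2) = 1.30200
  P(3)·log₂(P(3)/Q(3)) = 0.0825·log₂(0.0825/0.2) = -0.10540
  P(4)·log₂(P(4)/Q(4)) = 0.0099·log₂(0.0099/0.2) = -0.04293
  P(5)·log₂(P(5)/Q(5)) = 0.1799·log₂(0.1799/0.2) = -0.02749

D_KL(P||Q) = -0.05918 + 1.30200 - 0.10540 - 0.04293 - 0.02749 = 1.06700 ≈ 1.0670 bits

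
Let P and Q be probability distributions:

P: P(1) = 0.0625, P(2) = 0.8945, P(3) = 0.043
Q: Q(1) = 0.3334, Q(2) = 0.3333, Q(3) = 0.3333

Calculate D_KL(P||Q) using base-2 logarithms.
0.9960 bits

D_KL(P||Q) = Σ P(x) log₂(P(x)/Q(x))

Computing term by term:
  P(1)·log₂(P(1)/Q(1)) = 0.0625·log₂(0.0625/0.3334) = -0.15096
  P(2)·log₂(P(2)/Q(2)) = 0.8945·log₂(0.8945/0.3333) = 1.27400
  P(3)·log₂(P(3)/Q(3)) = 0.043·log₂(0.043/0.3333) = -0.12704

D_KL(P||Q) = -0.15096 + 1.27400 - 0.12704 = 0.99600 ≈ 0.9960 bits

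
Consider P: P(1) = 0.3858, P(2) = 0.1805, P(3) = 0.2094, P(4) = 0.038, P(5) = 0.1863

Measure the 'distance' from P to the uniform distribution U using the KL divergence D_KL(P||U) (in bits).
0.2427 bits

U(i) = 1/5 for all i

D_KL(P||U) = Σ P(x) log₂(P(x) / (1/5))
           = Σ P(x) log₂(P(x)) + log₂(5)
           = log₂(5) - H(P)

H(P) = -Σ P(x) log₂(P(x)):
  -P(1)·log₂(P(1)) = -(0.3858)·log₂(0.3858) = 0.53012
  -P(2)·log₂(P(2)) = -(0.1805)·log₂(0.1805) = 0.44582
  -P(3)·log₂(P(3)) = -(0.2094)·log₂(0.2094) = 0.47234
  -P(4)·log₂(P(4)) = -(0.038)·log₂(0.038) = 0.17928
  -P(5)·log₂(P(5)) = -(0.1863)·log₂(0.1863) = 0.45165
H(P) = 0.53012 + 0.44582 + 0.47234 + 0.17928 + 0.45165 = 2.07921 bits

log₂(5) = 2.32193 bits

D_KL(P||U) = 2.32193 - 2.07921 = 0.24272 ≈ 0.2427 bits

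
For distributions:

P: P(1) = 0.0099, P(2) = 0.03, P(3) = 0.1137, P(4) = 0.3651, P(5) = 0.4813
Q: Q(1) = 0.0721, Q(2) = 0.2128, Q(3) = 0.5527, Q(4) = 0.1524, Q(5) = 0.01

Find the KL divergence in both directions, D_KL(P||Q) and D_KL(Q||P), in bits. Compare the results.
D_KL(P||Q) = 2.7776 bits, D_KL(Q||P) = 1.8209 bits. D_KL(P||Q) is larger than D_KL(Q||P) by 0.9567 bits; the two directions differ.

D_KL(P||Q) = Σ P(x) log₂(P(x)/Q(x))

Computing term by term:
  P(1)·log₂(P(1)/Q(1)) = 0.0099·log₂(0.0099/0.0721) = -0.02836
  P(2)·log₂(P(2)/Q(2)) = 0.03·log₂(0.03/0.2128) = -0.08479
  P(3)·log₂(P(3)/Q(3)) = 0.1137·log₂(0.1137/0.5527) = -0.25938
  P(4)·log₂(P(4)/Q(4)) = 0.3651·log₂(0.3651/0.1524) = 0.46018
  P(5)·log₂(P(5)/Q(5)) = 0.4813·log₂(0.4813/0.01) = 2.68992

D_KL(P||Q) = -0.02836 - 0.08479 - 0.25938 + 0.46018 + 2.68992 = 2.77757 ≈ 2.7776 bits

D_KL(Q||P) = Σ Q(x) log₂(Q(x)/P(x))

Computing term by term:
  Q(1)·log₂(Q(1)/P(1)) = 0.0721·log₂(0.0721/0.0099) = 0.20653
  Q(2)·log₂(Q(2)/P(2)) = 0.2128·log₂(0.2128/0.03) = 0.60147
  Q(3)·log₂(Q(3)/P(3)) = 0.5527·log₂(0.5527/0.1137) = 1.26085
  Q(4)·log₂(Q(4)/P(4)) = 0.1524·log₂(0.1524/0.3651) = -0.19209
  Q(5)·log₂(Q(5)/P(5)) = 0.01·log₂(0.01/0.4813) = -0.05589

D_KL(Q||P) = 0.20653 + 0.60147 + 1.26085 - 0.19209 - 0.05589 = 1.82087 ≈ 1.8209 bits

These are NOT equal (difference: 0.9567 bits). KL divergence is asymmetric: D_KL(P||Q) ≠ D_KL(Q||P) in general.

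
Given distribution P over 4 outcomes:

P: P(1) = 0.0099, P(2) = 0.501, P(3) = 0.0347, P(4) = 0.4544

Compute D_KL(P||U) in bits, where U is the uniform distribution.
0.7492 bits

U(i) = 1/4 for all i

D_KL(P||U) = Σ P(x) log₂(P(x) / (1/4))
           = Σ P(x) log₂(P(x)) + log₂(4)
           = log₂(4) - H(P)

H(P) = -Σ P(x) log₂(P(x)):
  -P(1)·log₂(P(1)) = -(0.0099)·log₂(0.0099) = 0.06592
  -P(2)·log₂(P(2)) = -(0.501)·log₂(0.501) = 0.49956
  -P(3)·log₂(P(3)) = -(0.0347)·log₂(0.0347) = 0.16826
  -P(4)·log₂(P(4)) = -(0.4544)·log₂(0.4544) = 0.51709
H(P) = 0.06592 + 0.49956 + 0.16826 + 0.51709 = 1.25083 bits

log₂(4) = 2.00000 bits

D_KL(P||U) = 2.00000 - 1.25083 = 0.74917 ≈ 0.7492 bits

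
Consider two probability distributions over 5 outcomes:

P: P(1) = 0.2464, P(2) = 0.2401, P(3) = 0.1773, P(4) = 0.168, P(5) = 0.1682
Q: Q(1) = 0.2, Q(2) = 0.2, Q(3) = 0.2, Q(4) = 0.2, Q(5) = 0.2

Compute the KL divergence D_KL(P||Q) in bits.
0.0224 bits

D_KL(P||Q) = Σ P(x) log₂(P(x)/Q(x))

Computing term by term:
  P(1)·log₂(P(1)/Q(1)) = 0.2464·log₂(0.2464/0.2) = 0.07417
  P(2)·log₂(P(2)/Q(2)) = 0.2401·log₂(0.2401/0.2) = 0.06330
  P(3)·log₂(P(3)/Q(3)) = 0.1773·log₂(0.1773/0.2) = -0.03082
  P(4)·log₂(P(4)/Q(4)) = 0.168·log₂(0.168/0.2) = -0.04226
  P(5)·log₂(P(5)/Q(5)) = 0.1682·log₂(0.1682/0.2) = -0.04202

D_KL(P||Q) = 0.07417 + 0.06330 - 0.03082 - 0.04226 - 0.04202 = 0.02237 ≈ 0.0224 bits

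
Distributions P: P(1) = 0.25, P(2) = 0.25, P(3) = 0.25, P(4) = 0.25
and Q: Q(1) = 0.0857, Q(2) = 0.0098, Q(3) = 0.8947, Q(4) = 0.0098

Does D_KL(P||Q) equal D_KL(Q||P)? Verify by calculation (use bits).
D_KL(P||Q) = 2.2628 bits, D_KL(Q||P) = 1.4218 bits. No — D_KL(P||Q) ≠ D_KL(Q||P) for this pair.

D_KL(P||Q) = Σ P(x) log₂(P(x)/Q(x))

Computing term by term:
  P(1)·log₂(P(1)/Q(1)) = 0.25·log₂(0.25/0.0857) = 0.38614
  P(2)·log₂(P(2)/Q(2)) = 0.25·log₂(0.25/0.0098) = 1.16825
  P(3)·log₂(P(3)/Q(3)) = 0.25·log₂(0.25/0.8947) = -0.45987
  P(4)·log₂(P(4)/Q(4)) = 0.25·log₂(0.25/0.0098) = 1.16825

D_KL(P||Q) = 0.38614 + 1.16825 - 0.45987 + 1.16825 = 2.26277 ≈ 2.2628 bits

D_KL(Q||P) = Σ Q(x) log₂(Q(x)/P(x))

Computing term by term:
  Q(1)·log₂(Q(1)/P(1)) = 0.0857·log₂(0.0857/0.25) = -0.13237
  Q(2)·log₂(Q(2)/P(2)) = 0.0098·log₂(0.0098/0.25) = -0.04580
  Q(3)·log₂(Q(3)/P(3)) = 0.8947·log₂(0.8947/0.25) = 1.64578
  Q(4)·log₂(Q(4)/P(4)) = 0.0098·log₂(0.0098/0.25) = -0.04580

D_KL(Q||P) = -0.13237 - 0.04580 + 1.64578 - 0.04580 = 1.42181 ≈ 1.4218 bits

These are NOT equal (difference: 0.8410 bits). KL divergence is asymmetric: D_KL(P||Q) ≠ D_KL(Q||P) in general.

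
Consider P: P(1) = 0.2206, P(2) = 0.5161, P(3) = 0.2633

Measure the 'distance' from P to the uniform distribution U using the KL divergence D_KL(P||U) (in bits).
0.1045 bits

U(i) = 1/3 for all i

D_KL(P||U) = Σ P(x) log₂(P(x) / (1/3))
           = Σ P(x) log₂(P(x)) + log₂(3)
           = log₂(3) - H(P)

H(P) = -Σ P(x) log₂(P(x)):
  -P(1)·log₂(P(1)) = -(0.2206)·log₂(0.2206) = 0.48102
  -P(2)·log₂(P(2)) = -(0.5161)·log₂(0.5161) = 0.49250
  -P(3)·log₂(P(3)) = -(0.2633)·log₂(0.2633) = 0.50691
H(P) = 0.48102 + 0.49250 + 0.50691 = 1.48043 bits

log₂(3) = 1.58496 bits

D_KL(P||U) = 1.58496 - 1.48043 = 0.10453 ≈ 0.1045 bits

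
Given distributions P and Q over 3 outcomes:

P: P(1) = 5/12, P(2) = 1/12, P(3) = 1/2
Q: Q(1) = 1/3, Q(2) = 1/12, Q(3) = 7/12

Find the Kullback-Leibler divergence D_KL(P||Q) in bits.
0.0229 bits

D_KL(P||Q) = Σ P(x) log₂(P(x)/Q(x))

Computing term by term:
  P(1)·log₂(P(1)/Q(1)) = (5/12)·log₂((5/12)/(1/3)) = 0.13414
  P(2)·log₂(P(2)/Q(2)) = (1/12)·log₂((1/12)/(1/12)) = 0.00000
  P(3)·log₂(P(3)/Q(3)) = (1/2)·log₂((1/2)/(7/12)) = -0.11120

D_KL(P||Q) = 0.13414 + 0.00000 - 0.11120 = 0.02294 ≈ 0.0229 bits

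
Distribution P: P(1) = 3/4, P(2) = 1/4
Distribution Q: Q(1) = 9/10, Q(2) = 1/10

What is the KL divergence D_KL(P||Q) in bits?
0.1332 bits

D_KL(P||Q) = Σ P(x) log₂(P(x)/Q(x))

Computing term by term:
  P(1)·log₂(P(1)/Q(1)) = (3/4)·log₂((3/4)/(9/10)) = -0.19728
  P(2)·log₂(P(2)/Q(2)) = (1/4)·log₂((1/4)/(1/10)) = 0.33048

D_KL(P||Q) = -0.19728 + 0.33048 = 0.13320 ≈ 0.1332 bits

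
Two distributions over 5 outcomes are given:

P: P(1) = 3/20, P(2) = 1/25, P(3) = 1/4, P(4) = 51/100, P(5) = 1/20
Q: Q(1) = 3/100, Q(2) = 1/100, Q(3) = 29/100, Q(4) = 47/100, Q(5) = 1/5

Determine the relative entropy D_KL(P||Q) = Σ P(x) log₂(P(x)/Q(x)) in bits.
0.3349 bits

D_KL(P||Q) = Σ P(x) log₂(P(x)/Q(x))

Computing term by term:
  P(1)·log₂(P(1)/Q(1)) = (3/20)·log₂((3/20)/(3/100)) = 0.34829
  P(2)·log₂(P(2)/Q(2)) = (1/25)·log₂((1/25)/(1/100)) = 0.08000
  P(3)·log₂(P(3)/Q(3)) = (1/4)·log₂((1/4)/(29/100)) = -0.05353
  P(4)·log₂(P(4)/Q(4)) = (51/100)·log₂((51/100)/(47/100)) = 0.06010
  P(5)·log₂(P(5)/Q(5)) = (1/20)·log₂((1/20)/(1/5)) = -0.10000

D_KL(P||Q) = 0.34829 + 0.08000 - 0.05353 + 0.06010 - 0.10000 = 0.33486 ≈ 0.3349 bits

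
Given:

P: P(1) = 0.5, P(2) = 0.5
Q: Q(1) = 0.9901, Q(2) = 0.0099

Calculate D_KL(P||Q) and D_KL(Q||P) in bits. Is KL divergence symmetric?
D_KL(P||Q) = 2.3364 bits, D_KL(Q||P) = 0.9199 bits. No, KL divergence is not symmetric.

D_KL(P||Q) = Σ P(x) log₂(P(x)/Q(x))

Computing term by term:
  P(1)·log₂(P(1)/Q(1)) = 0.5·log₂(0.5/0.9901) = -0.49282
  P(2)·log₂(P(2)/Q(2)) = 0.5·log₂(0.5/0.0099) = 2.82918

D_KL(P||Q) = -0.49282 + 2.82918 = 2.33636 ≈ 2.3364 bits

D_KL(Q||P) = Σ Q(x) log₂(Q(x)/P(x))

Computing term by term:
  Q(1)·log₂(Q(1)/P(1)) = 0.9901·log₂(0.9901/0.5) = 0.97589
  Q(2)·log₂(Q(2)/P(2)) = 0.0099·log₂(0.0099/0.5) = -0.05602

D_KL(Q||P) = 0.97589 - 0.05602 = 0.91987 ≈ 0.9199 bits

These are NOT equal (difference: 1.4165 bits). KL divergence is asymmetric: D_KL(P||Q) ≠ D_KL(Q||P) in general.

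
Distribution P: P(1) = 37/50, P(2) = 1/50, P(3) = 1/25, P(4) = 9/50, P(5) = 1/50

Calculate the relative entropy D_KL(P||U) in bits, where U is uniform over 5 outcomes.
1.1437 bits

U(i) = 1/5 for all i

D_KL(P||U) = Σ P(x) log₂(P(x) / (1/5))
           = Σ P(x) log₂(P(x)) + log₂(5)
           = log₂(5) - H(P)

H(P) = -Σ P(x) log₂(P(x)):
  -P(1)·log₂(P(1)) = -(37/50)·log₂(37/50) = 0.32146
  -P(2)·log₂(P(2)) = -(1/50)·log₂(1/50) = 0.11288
  -P(3)·log₂(P(3)) = -(1/25)·log₂(1/25) = 0.18575
  -P(4)·log₂(P(4)) = -(9/50)·log₂(9/50) = 0.44531
  -P(5)·log₂(P(5)) = -(1/50)·log₂(1/50) = 0.11288
H(P) = 0.32146 + 0.11288 + 0.18575 + 0.44531 + 0.11288 = 1.17828 bits

log₂(5) = 2.32193 bits

D_KL(P||U) = 2.32193 - 1.17828 = 1.14365 ≈ 1.1437 bits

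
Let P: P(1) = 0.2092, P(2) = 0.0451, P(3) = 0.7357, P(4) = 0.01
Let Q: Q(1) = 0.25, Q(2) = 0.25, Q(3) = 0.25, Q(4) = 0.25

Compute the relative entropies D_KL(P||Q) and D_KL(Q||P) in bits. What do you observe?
D_KL(P||Q) = 0.9340 bits, D_KL(Q||P) = 1.4536 bits. The two directions give different values (D_KL(Q||P) exceeds D_KL(P||Q) by 0.5196 bits): KL divergence is asymmetric.

D_KL(P||Q) = Σ P(x) log₂(P(x)/Q(x))

Computing term by term:
  P(1)·log₂(P(1)/Q(1)) = 0.2092·log₂(0.2092/0.25) = -0.05377
  P(2)·log₂(P(2)/Q(2)) = 0.0451·log₂(0.0451/0.25) = -0.11143
  P(3)·log₂(P(3)/Q(3)) = 0.7357·log₂(0.7357/0.25) = 1.14562
  P(4)·log₂(P(4)/Q(4)) = 0.01·log₂(0.01/0.25) = -0.04644

D_KL(P||Q) = -0.05377 - 0.11143 + 1.14562 - 0.04644 = 0.93398 ≈ 0.9340 bits

D_KL(Q||P) = Σ Q(x) log₂(Q(x)/P(x))

Computing term by term:
  Q(1)·log₂(Q(1)/P(1)) = 0.25·log₂(0.25/0.2092) = 0.06426
  Q(2)·log₂(Q(2)/P(2)) = 0.25·log₂(0.25/0.0451) = 0.61768
  Q(3)·log₂(Q(3)/P(3)) = 0.25·log₂(0.25/0.7357) = -0.38930
  Q(4)·log₂(Q(4)/P(4)) = 0.25·log₂(0.25/0.01) = 1.16096

D_KL(Q||P) = 0.06426 + 0.61768 - 0.38930 + 1.16096 = 1.45360 ≈ 1.4536 bits

These are NOT equal (difference: 0.5196 bits). KL divergence is asymmetric: D_KL(P||Q) ≠ D_KL(Q||P) in general.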